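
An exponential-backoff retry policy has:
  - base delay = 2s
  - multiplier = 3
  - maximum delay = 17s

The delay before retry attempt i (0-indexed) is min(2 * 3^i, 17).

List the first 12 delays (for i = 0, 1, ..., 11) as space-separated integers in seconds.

Answer: 2 6 17 17 17 17 17 17 17 17 17 17

Derivation:
Computing each delay:
  i=0: min(2*3^0, 17) = 2
  i=1: min(2*3^1, 17) = 6
  i=2: min(2*3^2, 17) = 17
  i=3: min(2*3^3, 17) = 17
  i=4: min(2*3^4, 17) = 17
  i=5: min(2*3^5, 17) = 17
  i=6: min(2*3^6, 17) = 17
  i=7: min(2*3^7, 17) = 17
  i=8: min(2*3^8, 17) = 17
  i=9: min(2*3^9, 17) = 17
  i=10: min(2*3^10, 17) = 17
  i=11: min(2*3^11, 17) = 17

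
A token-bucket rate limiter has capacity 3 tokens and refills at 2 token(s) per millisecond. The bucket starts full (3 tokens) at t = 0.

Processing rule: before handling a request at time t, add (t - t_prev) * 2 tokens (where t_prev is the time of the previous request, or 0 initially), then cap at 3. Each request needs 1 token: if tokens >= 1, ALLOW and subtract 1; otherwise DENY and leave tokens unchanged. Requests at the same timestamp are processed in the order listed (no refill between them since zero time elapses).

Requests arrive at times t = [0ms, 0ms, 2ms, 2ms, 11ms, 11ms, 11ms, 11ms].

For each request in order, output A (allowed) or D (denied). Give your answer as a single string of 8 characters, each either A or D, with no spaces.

Answer: AAAAAAAD

Derivation:
Simulating step by step:
  req#1 t=0ms: ALLOW
  req#2 t=0ms: ALLOW
  req#3 t=2ms: ALLOW
  req#4 t=2ms: ALLOW
  req#5 t=11ms: ALLOW
  req#6 t=11ms: ALLOW
  req#7 t=11ms: ALLOW
  req#8 t=11ms: DENY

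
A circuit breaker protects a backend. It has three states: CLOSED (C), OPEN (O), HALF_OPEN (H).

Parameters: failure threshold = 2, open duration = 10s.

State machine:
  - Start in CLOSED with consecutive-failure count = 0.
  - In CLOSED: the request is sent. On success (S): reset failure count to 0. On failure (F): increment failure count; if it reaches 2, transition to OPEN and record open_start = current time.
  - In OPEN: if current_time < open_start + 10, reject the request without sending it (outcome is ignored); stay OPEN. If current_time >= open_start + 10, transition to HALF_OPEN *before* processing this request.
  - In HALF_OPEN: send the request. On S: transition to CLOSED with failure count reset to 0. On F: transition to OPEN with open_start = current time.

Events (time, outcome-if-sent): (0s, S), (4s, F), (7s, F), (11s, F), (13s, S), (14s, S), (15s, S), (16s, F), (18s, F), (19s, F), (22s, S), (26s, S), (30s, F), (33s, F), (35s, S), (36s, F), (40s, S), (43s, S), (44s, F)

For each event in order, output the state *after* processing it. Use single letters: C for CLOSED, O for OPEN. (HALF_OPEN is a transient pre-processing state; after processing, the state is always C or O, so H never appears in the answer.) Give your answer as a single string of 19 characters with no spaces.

State after each event:
  event#1 t=0s outcome=S: state=CLOSED
  event#2 t=4s outcome=F: state=CLOSED
  event#3 t=7s outcome=F: state=OPEN
  event#4 t=11s outcome=F: state=OPEN
  event#5 t=13s outcome=S: state=OPEN
  event#6 t=14s outcome=S: state=OPEN
  event#7 t=15s outcome=S: state=OPEN
  event#8 t=16s outcome=F: state=OPEN
  event#9 t=18s outcome=F: state=OPEN
  event#10 t=19s outcome=F: state=OPEN
  event#11 t=22s outcome=S: state=OPEN
  event#12 t=26s outcome=S: state=OPEN
  event#13 t=30s outcome=F: state=OPEN
  event#14 t=33s outcome=F: state=OPEN
  event#15 t=35s outcome=S: state=OPEN
  event#16 t=36s outcome=F: state=OPEN
  event#17 t=40s outcome=S: state=CLOSED
  event#18 t=43s outcome=S: state=CLOSED
  event#19 t=44s outcome=F: state=CLOSED

Answer: CCOOOOOOOOOOOOOOCCC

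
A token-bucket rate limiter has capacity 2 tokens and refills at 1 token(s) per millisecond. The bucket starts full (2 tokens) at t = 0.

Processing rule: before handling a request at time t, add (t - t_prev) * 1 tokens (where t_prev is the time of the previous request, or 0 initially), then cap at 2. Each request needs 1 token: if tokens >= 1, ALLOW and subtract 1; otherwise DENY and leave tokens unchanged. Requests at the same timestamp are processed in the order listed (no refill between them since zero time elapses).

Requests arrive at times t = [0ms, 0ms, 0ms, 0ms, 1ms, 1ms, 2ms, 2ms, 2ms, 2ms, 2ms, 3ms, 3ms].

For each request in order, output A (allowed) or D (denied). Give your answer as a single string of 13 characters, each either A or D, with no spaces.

Answer: AADDADADDDDAD

Derivation:
Simulating step by step:
  req#1 t=0ms: ALLOW
  req#2 t=0ms: ALLOW
  req#3 t=0ms: DENY
  req#4 t=0ms: DENY
  req#5 t=1ms: ALLOW
  req#6 t=1ms: DENY
  req#7 t=2ms: ALLOW
  req#8 t=2ms: DENY
  req#9 t=2ms: DENY
  req#10 t=2ms: DENY
  req#11 t=2ms: DENY
  req#12 t=3ms: ALLOW
  req#13 t=3ms: DENY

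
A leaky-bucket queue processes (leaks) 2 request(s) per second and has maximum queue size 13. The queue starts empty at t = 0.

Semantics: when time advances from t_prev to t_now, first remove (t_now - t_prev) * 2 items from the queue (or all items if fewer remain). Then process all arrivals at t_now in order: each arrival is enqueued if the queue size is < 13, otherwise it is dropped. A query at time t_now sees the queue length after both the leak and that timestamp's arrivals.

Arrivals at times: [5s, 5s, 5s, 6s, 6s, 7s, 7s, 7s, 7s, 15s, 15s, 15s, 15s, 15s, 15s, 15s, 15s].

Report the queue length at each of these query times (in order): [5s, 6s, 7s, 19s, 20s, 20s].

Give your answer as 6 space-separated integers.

Queue lengths at query times:
  query t=5s: backlog = 3
  query t=6s: backlog = 3
  query t=7s: backlog = 5
  query t=19s: backlog = 0
  query t=20s: backlog = 0
  query t=20s: backlog = 0

Answer: 3 3 5 0 0 0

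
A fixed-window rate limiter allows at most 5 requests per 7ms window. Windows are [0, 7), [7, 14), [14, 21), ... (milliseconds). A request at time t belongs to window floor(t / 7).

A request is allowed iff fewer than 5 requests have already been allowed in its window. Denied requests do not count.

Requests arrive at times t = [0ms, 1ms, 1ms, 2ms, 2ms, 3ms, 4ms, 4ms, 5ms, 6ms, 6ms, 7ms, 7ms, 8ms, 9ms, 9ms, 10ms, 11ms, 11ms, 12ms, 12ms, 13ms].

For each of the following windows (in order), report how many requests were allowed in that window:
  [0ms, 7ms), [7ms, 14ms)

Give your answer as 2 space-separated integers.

Processing requests:
  req#1 t=0ms (window 0): ALLOW
  req#2 t=1ms (window 0): ALLOW
  req#3 t=1ms (window 0): ALLOW
  req#4 t=2ms (window 0): ALLOW
  req#5 t=2ms (window 0): ALLOW
  req#6 t=3ms (window 0): DENY
  req#7 t=4ms (window 0): DENY
  req#8 t=4ms (window 0): DENY
  req#9 t=5ms (window 0): DENY
  req#10 t=6ms (window 0): DENY
  req#11 t=6ms (window 0): DENY
  req#12 t=7ms (window 1): ALLOW
  req#13 t=7ms (window 1): ALLOW
  req#14 t=8ms (window 1): ALLOW
  req#15 t=9ms (window 1): ALLOW
  req#16 t=9ms (window 1): ALLOW
  req#17 t=10ms (window 1): DENY
  req#18 t=11ms (window 1): DENY
  req#19 t=11ms (window 1): DENY
  req#20 t=12ms (window 1): DENY
  req#21 t=12ms (window 1): DENY
  req#22 t=13ms (window 1): DENY

Allowed counts by window: 5 5

Answer: 5 5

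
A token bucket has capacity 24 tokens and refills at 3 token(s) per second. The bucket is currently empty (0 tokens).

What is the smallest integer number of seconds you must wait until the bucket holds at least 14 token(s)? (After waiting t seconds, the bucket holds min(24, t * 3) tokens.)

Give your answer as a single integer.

Answer: 5

Derivation:
Need t * 3 >= 14, so t >= 14/3.
Smallest integer t = ceil(14/3) = 5.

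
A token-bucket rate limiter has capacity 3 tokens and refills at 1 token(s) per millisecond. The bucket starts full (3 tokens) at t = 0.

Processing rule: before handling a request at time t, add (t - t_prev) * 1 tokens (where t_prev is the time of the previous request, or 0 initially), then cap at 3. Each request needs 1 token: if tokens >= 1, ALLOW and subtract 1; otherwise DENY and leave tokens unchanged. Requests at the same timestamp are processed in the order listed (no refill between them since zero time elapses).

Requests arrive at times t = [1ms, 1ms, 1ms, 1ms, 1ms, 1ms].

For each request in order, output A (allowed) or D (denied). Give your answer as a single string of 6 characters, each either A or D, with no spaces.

Simulating step by step:
  req#1 t=1ms: ALLOW
  req#2 t=1ms: ALLOW
  req#3 t=1ms: ALLOW
  req#4 t=1ms: DENY
  req#5 t=1ms: DENY
  req#6 t=1ms: DENY

Answer: AAADDD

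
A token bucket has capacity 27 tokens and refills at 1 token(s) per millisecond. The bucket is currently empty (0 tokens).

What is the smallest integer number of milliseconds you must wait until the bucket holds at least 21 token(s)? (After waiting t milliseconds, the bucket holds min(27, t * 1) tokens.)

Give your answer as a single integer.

Need t * 1 >= 21, so t >= 21/1.
Smallest integer t = ceil(21/1) = 21.

Answer: 21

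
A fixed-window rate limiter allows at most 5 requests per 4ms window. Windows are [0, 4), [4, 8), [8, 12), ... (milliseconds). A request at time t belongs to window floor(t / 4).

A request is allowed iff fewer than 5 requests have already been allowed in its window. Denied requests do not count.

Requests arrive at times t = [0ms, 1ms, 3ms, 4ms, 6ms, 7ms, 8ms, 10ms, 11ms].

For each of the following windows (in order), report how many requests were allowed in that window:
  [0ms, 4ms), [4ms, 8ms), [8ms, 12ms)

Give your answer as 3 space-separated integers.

Processing requests:
  req#1 t=0ms (window 0): ALLOW
  req#2 t=1ms (window 0): ALLOW
  req#3 t=3ms (window 0): ALLOW
  req#4 t=4ms (window 1): ALLOW
  req#5 t=6ms (window 1): ALLOW
  req#6 t=7ms (window 1): ALLOW
  req#7 t=8ms (window 2): ALLOW
  req#8 t=10ms (window 2): ALLOW
  req#9 t=11ms (window 2): ALLOW

Allowed counts by window: 3 3 3

Answer: 3 3 3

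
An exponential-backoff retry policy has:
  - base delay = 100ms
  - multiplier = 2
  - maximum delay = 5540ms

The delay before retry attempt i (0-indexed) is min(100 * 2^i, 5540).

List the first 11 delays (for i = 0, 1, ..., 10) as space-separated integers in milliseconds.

Computing each delay:
  i=0: min(100*2^0, 5540) = 100
  i=1: min(100*2^1, 5540) = 200
  i=2: min(100*2^2, 5540) = 400
  i=3: min(100*2^3, 5540) = 800
  i=4: min(100*2^4, 5540) = 1600
  i=5: min(100*2^5, 5540) = 3200
  i=6: min(100*2^6, 5540) = 5540
  i=7: min(100*2^7, 5540) = 5540
  i=8: min(100*2^8, 5540) = 5540
  i=9: min(100*2^9, 5540) = 5540
  i=10: min(100*2^10, 5540) = 5540

Answer: 100 200 400 800 1600 3200 5540 5540 5540 5540 5540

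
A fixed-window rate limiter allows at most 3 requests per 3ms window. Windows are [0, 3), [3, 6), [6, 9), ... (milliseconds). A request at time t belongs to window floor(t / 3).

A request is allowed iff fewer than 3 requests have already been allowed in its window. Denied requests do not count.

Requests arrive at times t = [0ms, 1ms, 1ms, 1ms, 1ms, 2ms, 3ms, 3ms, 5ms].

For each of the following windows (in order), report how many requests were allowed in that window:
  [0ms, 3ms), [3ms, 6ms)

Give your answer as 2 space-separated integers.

Answer: 3 3

Derivation:
Processing requests:
  req#1 t=0ms (window 0): ALLOW
  req#2 t=1ms (window 0): ALLOW
  req#3 t=1ms (window 0): ALLOW
  req#4 t=1ms (window 0): DENY
  req#5 t=1ms (window 0): DENY
  req#6 t=2ms (window 0): DENY
  req#7 t=3ms (window 1): ALLOW
  req#8 t=3ms (window 1): ALLOW
  req#9 t=5ms (window 1): ALLOW

Allowed counts by window: 3 3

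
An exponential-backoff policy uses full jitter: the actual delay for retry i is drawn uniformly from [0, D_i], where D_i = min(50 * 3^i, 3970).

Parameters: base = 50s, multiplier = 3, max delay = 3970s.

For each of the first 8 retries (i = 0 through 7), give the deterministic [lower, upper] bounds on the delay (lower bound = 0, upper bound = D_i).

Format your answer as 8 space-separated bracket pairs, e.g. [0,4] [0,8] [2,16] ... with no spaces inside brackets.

Computing bounds per retry:
  i=0: D_i=min(50*3^0,3970)=50, bounds=[0,50]
  i=1: D_i=min(50*3^1,3970)=150, bounds=[0,150]
  i=2: D_i=min(50*3^2,3970)=450, bounds=[0,450]
  i=3: D_i=min(50*3^3,3970)=1350, bounds=[0,1350]
  i=4: D_i=min(50*3^4,3970)=3970, bounds=[0,3970]
  i=5: D_i=min(50*3^5,3970)=3970, bounds=[0,3970]
  i=6: D_i=min(50*3^6,3970)=3970, bounds=[0,3970]
  i=7: D_i=min(50*3^7,3970)=3970, bounds=[0,3970]

Answer: [0,50] [0,150] [0,450] [0,1350] [0,3970] [0,3970] [0,3970] [0,3970]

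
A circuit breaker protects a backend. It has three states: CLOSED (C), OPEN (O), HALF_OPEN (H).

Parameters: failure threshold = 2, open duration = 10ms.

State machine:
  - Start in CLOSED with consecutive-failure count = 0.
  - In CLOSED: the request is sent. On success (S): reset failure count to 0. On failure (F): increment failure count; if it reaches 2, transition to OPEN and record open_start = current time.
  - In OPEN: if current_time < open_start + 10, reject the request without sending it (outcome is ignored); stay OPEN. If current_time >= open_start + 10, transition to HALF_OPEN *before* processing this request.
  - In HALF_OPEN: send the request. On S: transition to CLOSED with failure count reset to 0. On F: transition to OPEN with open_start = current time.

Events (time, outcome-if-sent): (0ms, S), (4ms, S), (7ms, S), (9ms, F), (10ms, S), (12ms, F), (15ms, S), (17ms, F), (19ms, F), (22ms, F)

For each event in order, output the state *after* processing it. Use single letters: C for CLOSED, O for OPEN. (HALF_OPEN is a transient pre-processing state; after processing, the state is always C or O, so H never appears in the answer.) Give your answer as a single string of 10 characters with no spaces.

State after each event:
  event#1 t=0ms outcome=S: state=CLOSED
  event#2 t=4ms outcome=S: state=CLOSED
  event#3 t=7ms outcome=S: state=CLOSED
  event#4 t=9ms outcome=F: state=CLOSED
  event#5 t=10ms outcome=S: state=CLOSED
  event#6 t=12ms outcome=F: state=CLOSED
  event#7 t=15ms outcome=S: state=CLOSED
  event#8 t=17ms outcome=F: state=CLOSED
  event#9 t=19ms outcome=F: state=OPEN
  event#10 t=22ms outcome=F: state=OPEN

Answer: CCCCCCCCOO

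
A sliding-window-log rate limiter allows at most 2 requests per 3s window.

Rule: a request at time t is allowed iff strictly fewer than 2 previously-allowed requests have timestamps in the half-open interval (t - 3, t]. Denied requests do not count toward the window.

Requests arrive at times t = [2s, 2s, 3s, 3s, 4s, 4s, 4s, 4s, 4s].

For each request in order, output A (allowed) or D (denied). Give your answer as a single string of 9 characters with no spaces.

Tracking allowed requests in the window:
  req#1 t=2s: ALLOW
  req#2 t=2s: ALLOW
  req#3 t=3s: DENY
  req#4 t=3s: DENY
  req#5 t=4s: DENY
  req#6 t=4s: DENY
  req#7 t=4s: DENY
  req#8 t=4s: DENY
  req#9 t=4s: DENY

Answer: AADDDDDDD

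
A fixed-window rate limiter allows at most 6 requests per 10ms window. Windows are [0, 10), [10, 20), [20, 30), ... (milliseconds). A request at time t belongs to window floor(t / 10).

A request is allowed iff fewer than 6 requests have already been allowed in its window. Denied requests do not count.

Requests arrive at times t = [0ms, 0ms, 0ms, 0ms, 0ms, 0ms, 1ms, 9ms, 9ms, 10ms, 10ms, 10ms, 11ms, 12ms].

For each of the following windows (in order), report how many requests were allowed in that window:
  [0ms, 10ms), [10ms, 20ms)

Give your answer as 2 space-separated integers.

Answer: 6 5

Derivation:
Processing requests:
  req#1 t=0ms (window 0): ALLOW
  req#2 t=0ms (window 0): ALLOW
  req#3 t=0ms (window 0): ALLOW
  req#4 t=0ms (window 0): ALLOW
  req#5 t=0ms (window 0): ALLOW
  req#6 t=0ms (window 0): ALLOW
  req#7 t=1ms (window 0): DENY
  req#8 t=9ms (window 0): DENY
  req#9 t=9ms (window 0): DENY
  req#10 t=10ms (window 1): ALLOW
  req#11 t=10ms (window 1): ALLOW
  req#12 t=10ms (window 1): ALLOW
  req#13 t=11ms (window 1): ALLOW
  req#14 t=12ms (window 1): ALLOW

Allowed counts by window: 6 5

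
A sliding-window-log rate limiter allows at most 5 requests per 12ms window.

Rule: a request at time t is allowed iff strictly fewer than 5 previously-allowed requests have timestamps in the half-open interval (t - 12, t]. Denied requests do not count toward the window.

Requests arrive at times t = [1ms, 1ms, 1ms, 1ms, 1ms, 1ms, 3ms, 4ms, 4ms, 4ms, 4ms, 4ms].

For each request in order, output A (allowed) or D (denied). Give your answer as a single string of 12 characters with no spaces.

Tracking allowed requests in the window:
  req#1 t=1ms: ALLOW
  req#2 t=1ms: ALLOW
  req#3 t=1ms: ALLOW
  req#4 t=1ms: ALLOW
  req#5 t=1ms: ALLOW
  req#6 t=1ms: DENY
  req#7 t=3ms: DENY
  req#8 t=4ms: DENY
  req#9 t=4ms: DENY
  req#10 t=4ms: DENY
  req#11 t=4ms: DENY
  req#12 t=4ms: DENY

Answer: AAAAADDDDDDD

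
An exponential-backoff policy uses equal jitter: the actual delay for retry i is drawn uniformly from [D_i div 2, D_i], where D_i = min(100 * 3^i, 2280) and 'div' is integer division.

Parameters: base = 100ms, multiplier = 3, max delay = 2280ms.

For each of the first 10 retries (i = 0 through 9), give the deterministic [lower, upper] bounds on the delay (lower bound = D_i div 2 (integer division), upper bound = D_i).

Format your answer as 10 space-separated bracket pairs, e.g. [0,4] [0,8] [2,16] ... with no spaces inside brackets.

Computing bounds per retry:
  i=0: D_i=min(100*3^0,2280)=100, bounds=[50,100]
  i=1: D_i=min(100*3^1,2280)=300, bounds=[150,300]
  i=2: D_i=min(100*3^2,2280)=900, bounds=[450,900]
  i=3: D_i=min(100*3^3,2280)=2280, bounds=[1140,2280]
  i=4: D_i=min(100*3^4,2280)=2280, bounds=[1140,2280]
  i=5: D_i=min(100*3^5,2280)=2280, bounds=[1140,2280]
  i=6: D_i=min(100*3^6,2280)=2280, bounds=[1140,2280]
  i=7: D_i=min(100*3^7,2280)=2280, bounds=[1140,2280]
  i=8: D_i=min(100*3^8,2280)=2280, bounds=[1140,2280]
  i=9: D_i=min(100*3^9,2280)=2280, bounds=[1140,2280]

Answer: [50,100] [150,300] [450,900] [1140,2280] [1140,2280] [1140,2280] [1140,2280] [1140,2280] [1140,2280] [1140,2280]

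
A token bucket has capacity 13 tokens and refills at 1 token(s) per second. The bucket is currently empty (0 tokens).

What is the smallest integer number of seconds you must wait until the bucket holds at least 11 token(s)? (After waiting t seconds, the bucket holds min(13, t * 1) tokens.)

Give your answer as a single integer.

Answer: 11

Derivation:
Need t * 1 >= 11, so t >= 11/1.
Smallest integer t = ceil(11/1) = 11.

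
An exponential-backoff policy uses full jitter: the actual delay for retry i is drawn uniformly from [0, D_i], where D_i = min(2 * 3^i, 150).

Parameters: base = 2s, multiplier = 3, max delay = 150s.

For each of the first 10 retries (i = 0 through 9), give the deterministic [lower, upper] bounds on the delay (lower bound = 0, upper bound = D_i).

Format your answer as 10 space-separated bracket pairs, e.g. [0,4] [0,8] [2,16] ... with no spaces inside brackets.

Answer: [0,2] [0,6] [0,18] [0,54] [0,150] [0,150] [0,150] [0,150] [0,150] [0,150]

Derivation:
Computing bounds per retry:
  i=0: D_i=min(2*3^0,150)=2, bounds=[0,2]
  i=1: D_i=min(2*3^1,150)=6, bounds=[0,6]
  i=2: D_i=min(2*3^2,150)=18, bounds=[0,18]
  i=3: D_i=min(2*3^3,150)=54, bounds=[0,54]
  i=4: D_i=min(2*3^4,150)=150, bounds=[0,150]
  i=5: D_i=min(2*3^5,150)=150, bounds=[0,150]
  i=6: D_i=min(2*3^6,150)=150, bounds=[0,150]
  i=7: D_i=min(2*3^7,150)=150, bounds=[0,150]
  i=8: D_i=min(2*3^8,150)=150, bounds=[0,150]
  i=9: D_i=min(2*3^9,150)=150, bounds=[0,150]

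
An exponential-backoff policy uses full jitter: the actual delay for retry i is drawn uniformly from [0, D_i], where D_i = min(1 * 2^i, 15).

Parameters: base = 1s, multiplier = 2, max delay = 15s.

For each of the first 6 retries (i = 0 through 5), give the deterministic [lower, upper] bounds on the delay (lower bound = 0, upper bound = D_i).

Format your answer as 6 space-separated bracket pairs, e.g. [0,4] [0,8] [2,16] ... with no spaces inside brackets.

Answer: [0,1] [0,2] [0,4] [0,8] [0,15] [0,15]

Derivation:
Computing bounds per retry:
  i=0: D_i=min(1*2^0,15)=1, bounds=[0,1]
  i=1: D_i=min(1*2^1,15)=2, bounds=[0,2]
  i=2: D_i=min(1*2^2,15)=4, bounds=[0,4]
  i=3: D_i=min(1*2^3,15)=8, bounds=[0,8]
  i=4: D_i=min(1*2^4,15)=15, bounds=[0,15]
  i=5: D_i=min(1*2^5,15)=15, bounds=[0,15]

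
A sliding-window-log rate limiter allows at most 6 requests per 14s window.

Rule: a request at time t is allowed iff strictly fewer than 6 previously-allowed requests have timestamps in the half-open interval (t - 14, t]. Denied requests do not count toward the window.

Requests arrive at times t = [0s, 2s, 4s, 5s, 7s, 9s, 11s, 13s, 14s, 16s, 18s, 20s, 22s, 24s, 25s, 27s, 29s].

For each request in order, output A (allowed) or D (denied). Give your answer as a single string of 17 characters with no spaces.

Tracking allowed requests in the window:
  req#1 t=0s: ALLOW
  req#2 t=2s: ALLOW
  req#3 t=4s: ALLOW
  req#4 t=5s: ALLOW
  req#5 t=7s: ALLOW
  req#6 t=9s: ALLOW
  req#7 t=11s: DENY
  req#8 t=13s: DENY
  req#9 t=14s: ALLOW
  req#10 t=16s: ALLOW
  req#11 t=18s: ALLOW
  req#12 t=20s: ALLOW
  req#13 t=22s: ALLOW
  req#14 t=24s: ALLOW
  req#15 t=25s: DENY
  req#16 t=27s: DENY
  req#17 t=29s: ALLOW

Answer: AAAAAADDAAAAAADDA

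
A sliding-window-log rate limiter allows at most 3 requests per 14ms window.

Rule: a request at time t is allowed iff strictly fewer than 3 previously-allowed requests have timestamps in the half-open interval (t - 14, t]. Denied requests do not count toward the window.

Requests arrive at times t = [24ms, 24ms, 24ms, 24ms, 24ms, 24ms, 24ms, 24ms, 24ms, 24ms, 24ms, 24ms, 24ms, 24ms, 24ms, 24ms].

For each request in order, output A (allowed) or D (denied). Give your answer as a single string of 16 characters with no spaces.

Answer: AAADDDDDDDDDDDDD

Derivation:
Tracking allowed requests in the window:
  req#1 t=24ms: ALLOW
  req#2 t=24ms: ALLOW
  req#3 t=24ms: ALLOW
  req#4 t=24ms: DENY
  req#5 t=24ms: DENY
  req#6 t=24ms: DENY
  req#7 t=24ms: DENY
  req#8 t=24ms: DENY
  req#9 t=24ms: DENY
  req#10 t=24ms: DENY
  req#11 t=24ms: DENY
  req#12 t=24ms: DENY
  req#13 t=24ms: DENY
  req#14 t=24ms: DENY
  req#15 t=24ms: DENY
  req#16 t=24ms: DENY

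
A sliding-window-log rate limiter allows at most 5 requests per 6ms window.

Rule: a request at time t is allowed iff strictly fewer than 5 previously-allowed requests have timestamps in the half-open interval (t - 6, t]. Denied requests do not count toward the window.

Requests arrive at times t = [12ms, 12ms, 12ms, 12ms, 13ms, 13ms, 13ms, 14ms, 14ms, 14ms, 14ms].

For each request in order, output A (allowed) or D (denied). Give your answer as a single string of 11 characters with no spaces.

Tracking allowed requests in the window:
  req#1 t=12ms: ALLOW
  req#2 t=12ms: ALLOW
  req#3 t=12ms: ALLOW
  req#4 t=12ms: ALLOW
  req#5 t=13ms: ALLOW
  req#6 t=13ms: DENY
  req#7 t=13ms: DENY
  req#8 t=14ms: DENY
  req#9 t=14ms: DENY
  req#10 t=14ms: DENY
  req#11 t=14ms: DENY

Answer: AAAAADDDDDD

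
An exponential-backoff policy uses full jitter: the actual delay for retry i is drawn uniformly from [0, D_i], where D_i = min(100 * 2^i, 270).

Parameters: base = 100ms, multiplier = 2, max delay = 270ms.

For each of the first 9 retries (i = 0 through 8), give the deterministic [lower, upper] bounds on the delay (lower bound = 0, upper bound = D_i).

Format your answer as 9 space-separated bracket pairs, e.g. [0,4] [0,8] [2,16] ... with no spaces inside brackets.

Computing bounds per retry:
  i=0: D_i=min(100*2^0,270)=100, bounds=[0,100]
  i=1: D_i=min(100*2^1,270)=200, bounds=[0,200]
  i=2: D_i=min(100*2^2,270)=270, bounds=[0,270]
  i=3: D_i=min(100*2^3,270)=270, bounds=[0,270]
  i=4: D_i=min(100*2^4,270)=270, bounds=[0,270]
  i=5: D_i=min(100*2^5,270)=270, bounds=[0,270]
  i=6: D_i=min(100*2^6,270)=270, bounds=[0,270]
  i=7: D_i=min(100*2^7,270)=270, bounds=[0,270]
  i=8: D_i=min(100*2^8,270)=270, bounds=[0,270]

Answer: [0,100] [0,200] [0,270] [0,270] [0,270] [0,270] [0,270] [0,270] [0,270]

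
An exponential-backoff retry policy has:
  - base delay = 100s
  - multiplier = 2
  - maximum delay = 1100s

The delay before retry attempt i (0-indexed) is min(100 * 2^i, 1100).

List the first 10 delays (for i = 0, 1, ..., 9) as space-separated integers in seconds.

Answer: 100 200 400 800 1100 1100 1100 1100 1100 1100

Derivation:
Computing each delay:
  i=0: min(100*2^0, 1100) = 100
  i=1: min(100*2^1, 1100) = 200
  i=2: min(100*2^2, 1100) = 400
  i=3: min(100*2^3, 1100) = 800
  i=4: min(100*2^4, 1100) = 1100
  i=5: min(100*2^5, 1100) = 1100
  i=6: min(100*2^6, 1100) = 1100
  i=7: min(100*2^7, 1100) = 1100
  i=8: min(100*2^8, 1100) = 1100
  i=9: min(100*2^9, 1100) = 1100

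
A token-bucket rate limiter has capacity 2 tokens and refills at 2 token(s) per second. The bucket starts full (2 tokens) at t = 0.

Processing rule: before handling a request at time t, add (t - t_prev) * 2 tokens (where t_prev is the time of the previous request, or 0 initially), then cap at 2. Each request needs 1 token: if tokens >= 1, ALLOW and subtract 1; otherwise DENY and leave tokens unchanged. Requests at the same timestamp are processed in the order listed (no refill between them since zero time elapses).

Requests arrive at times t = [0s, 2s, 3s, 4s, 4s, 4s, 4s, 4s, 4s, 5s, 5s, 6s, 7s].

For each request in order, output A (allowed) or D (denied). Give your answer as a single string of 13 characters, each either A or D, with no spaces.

Answer: AAAAADDDDAAAA

Derivation:
Simulating step by step:
  req#1 t=0s: ALLOW
  req#2 t=2s: ALLOW
  req#3 t=3s: ALLOW
  req#4 t=4s: ALLOW
  req#5 t=4s: ALLOW
  req#6 t=4s: DENY
  req#7 t=4s: DENY
  req#8 t=4s: DENY
  req#9 t=4s: DENY
  req#10 t=5s: ALLOW
  req#11 t=5s: ALLOW
  req#12 t=6s: ALLOW
  req#13 t=7s: ALLOW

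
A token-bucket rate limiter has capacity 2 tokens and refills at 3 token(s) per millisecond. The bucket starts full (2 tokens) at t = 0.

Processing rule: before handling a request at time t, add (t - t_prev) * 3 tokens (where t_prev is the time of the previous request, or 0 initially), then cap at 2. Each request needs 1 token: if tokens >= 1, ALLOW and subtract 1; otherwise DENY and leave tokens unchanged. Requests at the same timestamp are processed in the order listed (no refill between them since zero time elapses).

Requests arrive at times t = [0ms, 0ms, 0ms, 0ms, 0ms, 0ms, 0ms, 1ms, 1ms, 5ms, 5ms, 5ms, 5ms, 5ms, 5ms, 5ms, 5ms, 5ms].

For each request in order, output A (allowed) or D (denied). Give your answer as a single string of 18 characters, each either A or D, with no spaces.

Simulating step by step:
  req#1 t=0ms: ALLOW
  req#2 t=0ms: ALLOW
  req#3 t=0ms: DENY
  req#4 t=0ms: DENY
  req#5 t=0ms: DENY
  req#6 t=0ms: DENY
  req#7 t=0ms: DENY
  req#8 t=1ms: ALLOW
  req#9 t=1ms: ALLOW
  req#10 t=5ms: ALLOW
  req#11 t=5ms: ALLOW
  req#12 t=5ms: DENY
  req#13 t=5ms: DENY
  req#14 t=5ms: DENY
  req#15 t=5ms: DENY
  req#16 t=5ms: DENY
  req#17 t=5ms: DENY
  req#18 t=5ms: DENY

Answer: AADDDDDAAAADDDDDDD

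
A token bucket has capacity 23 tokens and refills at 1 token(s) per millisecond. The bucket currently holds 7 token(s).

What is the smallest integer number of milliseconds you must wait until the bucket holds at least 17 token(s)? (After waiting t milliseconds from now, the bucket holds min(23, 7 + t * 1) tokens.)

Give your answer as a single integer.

Need 7 + t * 1 >= 17, so t >= 10/1.
Smallest integer t = ceil(10/1) = 10.

Answer: 10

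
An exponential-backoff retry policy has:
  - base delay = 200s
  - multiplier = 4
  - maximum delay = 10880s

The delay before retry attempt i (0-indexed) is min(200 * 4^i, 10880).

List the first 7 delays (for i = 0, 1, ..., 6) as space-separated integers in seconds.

Computing each delay:
  i=0: min(200*4^0, 10880) = 200
  i=1: min(200*4^1, 10880) = 800
  i=2: min(200*4^2, 10880) = 3200
  i=3: min(200*4^3, 10880) = 10880
  i=4: min(200*4^4, 10880) = 10880
  i=5: min(200*4^5, 10880) = 10880
  i=6: min(200*4^6, 10880) = 10880

Answer: 200 800 3200 10880 10880 10880 10880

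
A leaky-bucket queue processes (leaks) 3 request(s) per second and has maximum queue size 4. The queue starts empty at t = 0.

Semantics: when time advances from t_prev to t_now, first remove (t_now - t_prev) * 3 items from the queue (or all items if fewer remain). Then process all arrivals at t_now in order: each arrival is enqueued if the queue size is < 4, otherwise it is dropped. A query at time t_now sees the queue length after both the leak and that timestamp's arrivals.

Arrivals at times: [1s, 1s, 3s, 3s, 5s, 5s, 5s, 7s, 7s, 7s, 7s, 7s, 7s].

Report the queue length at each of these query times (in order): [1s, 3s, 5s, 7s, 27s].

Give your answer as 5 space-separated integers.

Queue lengths at query times:
  query t=1s: backlog = 2
  query t=3s: backlog = 2
  query t=5s: backlog = 3
  query t=7s: backlog = 4
  query t=27s: backlog = 0

Answer: 2 2 3 4 0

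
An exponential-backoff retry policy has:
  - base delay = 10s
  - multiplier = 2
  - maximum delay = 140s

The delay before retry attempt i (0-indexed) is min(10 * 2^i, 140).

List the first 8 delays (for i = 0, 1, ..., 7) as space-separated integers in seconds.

Computing each delay:
  i=0: min(10*2^0, 140) = 10
  i=1: min(10*2^1, 140) = 20
  i=2: min(10*2^2, 140) = 40
  i=3: min(10*2^3, 140) = 80
  i=4: min(10*2^4, 140) = 140
  i=5: min(10*2^5, 140) = 140
  i=6: min(10*2^6, 140) = 140
  i=7: min(10*2^7, 140) = 140

Answer: 10 20 40 80 140 140 140 140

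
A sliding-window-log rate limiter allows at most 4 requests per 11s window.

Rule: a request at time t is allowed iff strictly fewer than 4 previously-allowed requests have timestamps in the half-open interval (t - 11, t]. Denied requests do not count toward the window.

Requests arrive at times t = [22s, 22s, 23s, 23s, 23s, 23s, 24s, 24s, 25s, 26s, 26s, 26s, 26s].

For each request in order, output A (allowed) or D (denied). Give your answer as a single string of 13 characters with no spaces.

Answer: AAAADDDDDDDDD

Derivation:
Tracking allowed requests in the window:
  req#1 t=22s: ALLOW
  req#2 t=22s: ALLOW
  req#3 t=23s: ALLOW
  req#4 t=23s: ALLOW
  req#5 t=23s: DENY
  req#6 t=23s: DENY
  req#7 t=24s: DENY
  req#8 t=24s: DENY
  req#9 t=25s: DENY
  req#10 t=26s: DENY
  req#11 t=26s: DENY
  req#12 t=26s: DENY
  req#13 t=26s: DENY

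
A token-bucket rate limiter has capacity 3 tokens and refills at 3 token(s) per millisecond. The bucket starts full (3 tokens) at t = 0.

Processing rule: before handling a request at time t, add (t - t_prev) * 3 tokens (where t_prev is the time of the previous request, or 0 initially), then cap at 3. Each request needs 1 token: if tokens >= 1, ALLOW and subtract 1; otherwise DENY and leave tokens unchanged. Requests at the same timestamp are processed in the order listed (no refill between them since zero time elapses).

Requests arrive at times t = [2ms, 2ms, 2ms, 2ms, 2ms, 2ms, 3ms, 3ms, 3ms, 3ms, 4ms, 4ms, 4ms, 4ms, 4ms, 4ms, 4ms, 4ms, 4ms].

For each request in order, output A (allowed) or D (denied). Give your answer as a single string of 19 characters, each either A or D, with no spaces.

Simulating step by step:
  req#1 t=2ms: ALLOW
  req#2 t=2ms: ALLOW
  req#3 t=2ms: ALLOW
  req#4 t=2ms: DENY
  req#5 t=2ms: DENY
  req#6 t=2ms: DENY
  req#7 t=3ms: ALLOW
  req#8 t=3ms: ALLOW
  req#9 t=3ms: ALLOW
  req#10 t=3ms: DENY
  req#11 t=4ms: ALLOW
  req#12 t=4ms: ALLOW
  req#13 t=4ms: ALLOW
  req#14 t=4ms: DENY
  req#15 t=4ms: DENY
  req#16 t=4ms: DENY
  req#17 t=4ms: DENY
  req#18 t=4ms: DENY
  req#19 t=4ms: DENY

Answer: AAADDDAAADAAADDDDDD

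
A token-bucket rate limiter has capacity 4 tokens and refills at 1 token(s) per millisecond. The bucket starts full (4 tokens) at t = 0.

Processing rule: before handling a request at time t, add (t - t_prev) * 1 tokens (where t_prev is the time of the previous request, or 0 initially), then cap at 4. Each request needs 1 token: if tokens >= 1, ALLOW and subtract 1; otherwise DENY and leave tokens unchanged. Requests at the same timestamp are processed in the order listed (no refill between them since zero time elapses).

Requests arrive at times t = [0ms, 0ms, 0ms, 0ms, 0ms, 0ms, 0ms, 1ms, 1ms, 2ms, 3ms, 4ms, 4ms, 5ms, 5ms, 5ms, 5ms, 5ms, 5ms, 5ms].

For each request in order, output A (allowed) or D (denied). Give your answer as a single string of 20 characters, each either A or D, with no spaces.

Answer: AAAADDDADAAADADDDDDD

Derivation:
Simulating step by step:
  req#1 t=0ms: ALLOW
  req#2 t=0ms: ALLOW
  req#3 t=0ms: ALLOW
  req#4 t=0ms: ALLOW
  req#5 t=0ms: DENY
  req#6 t=0ms: DENY
  req#7 t=0ms: DENY
  req#8 t=1ms: ALLOW
  req#9 t=1ms: DENY
  req#10 t=2ms: ALLOW
  req#11 t=3ms: ALLOW
  req#12 t=4ms: ALLOW
  req#13 t=4ms: DENY
  req#14 t=5ms: ALLOW
  req#15 t=5ms: DENY
  req#16 t=5ms: DENY
  req#17 t=5ms: DENY
  req#18 t=5ms: DENY
  req#19 t=5ms: DENY
  req#20 t=5ms: DENY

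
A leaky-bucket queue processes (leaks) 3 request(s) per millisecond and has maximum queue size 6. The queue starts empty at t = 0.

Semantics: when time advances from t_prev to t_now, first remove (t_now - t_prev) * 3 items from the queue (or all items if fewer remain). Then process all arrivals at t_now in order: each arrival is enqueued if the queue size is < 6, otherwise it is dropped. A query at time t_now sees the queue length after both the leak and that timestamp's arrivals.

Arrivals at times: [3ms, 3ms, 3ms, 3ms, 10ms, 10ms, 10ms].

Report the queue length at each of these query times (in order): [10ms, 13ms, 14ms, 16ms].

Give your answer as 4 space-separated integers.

Queue lengths at query times:
  query t=10ms: backlog = 3
  query t=13ms: backlog = 0
  query t=14ms: backlog = 0
  query t=16ms: backlog = 0

Answer: 3 0 0 0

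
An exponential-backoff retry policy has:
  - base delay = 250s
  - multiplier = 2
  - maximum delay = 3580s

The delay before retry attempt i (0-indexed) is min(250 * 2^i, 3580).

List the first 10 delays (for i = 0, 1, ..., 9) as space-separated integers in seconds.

Answer: 250 500 1000 2000 3580 3580 3580 3580 3580 3580

Derivation:
Computing each delay:
  i=0: min(250*2^0, 3580) = 250
  i=1: min(250*2^1, 3580) = 500
  i=2: min(250*2^2, 3580) = 1000
  i=3: min(250*2^3, 3580) = 2000
  i=4: min(250*2^4, 3580) = 3580
  i=5: min(250*2^5, 3580) = 3580
  i=6: min(250*2^6, 3580) = 3580
  i=7: min(250*2^7, 3580) = 3580
  i=8: min(250*2^8, 3580) = 3580
  i=9: min(250*2^9, 3580) = 3580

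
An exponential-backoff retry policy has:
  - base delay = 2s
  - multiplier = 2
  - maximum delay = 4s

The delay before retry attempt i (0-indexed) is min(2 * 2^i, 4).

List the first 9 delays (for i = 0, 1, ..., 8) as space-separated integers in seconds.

Computing each delay:
  i=0: min(2*2^0, 4) = 2
  i=1: min(2*2^1, 4) = 4
  i=2: min(2*2^2, 4) = 4
  i=3: min(2*2^3, 4) = 4
  i=4: min(2*2^4, 4) = 4
  i=5: min(2*2^5, 4) = 4
  i=6: min(2*2^6, 4) = 4
  i=7: min(2*2^7, 4) = 4
  i=8: min(2*2^8, 4) = 4

Answer: 2 4 4 4 4 4 4 4 4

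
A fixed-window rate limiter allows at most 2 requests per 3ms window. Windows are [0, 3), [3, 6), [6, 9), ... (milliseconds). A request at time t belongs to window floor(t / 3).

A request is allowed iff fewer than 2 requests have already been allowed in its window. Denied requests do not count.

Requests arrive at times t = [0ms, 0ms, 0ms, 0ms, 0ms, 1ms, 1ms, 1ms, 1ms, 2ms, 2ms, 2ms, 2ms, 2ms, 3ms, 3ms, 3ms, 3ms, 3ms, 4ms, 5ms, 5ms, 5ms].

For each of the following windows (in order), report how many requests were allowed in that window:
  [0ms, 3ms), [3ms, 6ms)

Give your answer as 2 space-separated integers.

Answer: 2 2

Derivation:
Processing requests:
  req#1 t=0ms (window 0): ALLOW
  req#2 t=0ms (window 0): ALLOW
  req#3 t=0ms (window 0): DENY
  req#4 t=0ms (window 0): DENY
  req#5 t=0ms (window 0): DENY
  req#6 t=1ms (window 0): DENY
  req#7 t=1ms (window 0): DENY
  req#8 t=1ms (window 0): DENY
  req#9 t=1ms (window 0): DENY
  req#10 t=2ms (window 0): DENY
  req#11 t=2ms (window 0): DENY
  req#12 t=2ms (window 0): DENY
  req#13 t=2ms (window 0): DENY
  req#14 t=2ms (window 0): DENY
  req#15 t=3ms (window 1): ALLOW
  req#16 t=3ms (window 1): ALLOW
  req#17 t=3ms (window 1): DENY
  req#18 t=3ms (window 1): DENY
  req#19 t=3ms (window 1): DENY
  req#20 t=4ms (window 1): DENY
  req#21 t=5ms (window 1): DENY
  req#22 t=5ms (window 1): DENY
  req#23 t=5ms (window 1): DENY

Allowed counts by window: 2 2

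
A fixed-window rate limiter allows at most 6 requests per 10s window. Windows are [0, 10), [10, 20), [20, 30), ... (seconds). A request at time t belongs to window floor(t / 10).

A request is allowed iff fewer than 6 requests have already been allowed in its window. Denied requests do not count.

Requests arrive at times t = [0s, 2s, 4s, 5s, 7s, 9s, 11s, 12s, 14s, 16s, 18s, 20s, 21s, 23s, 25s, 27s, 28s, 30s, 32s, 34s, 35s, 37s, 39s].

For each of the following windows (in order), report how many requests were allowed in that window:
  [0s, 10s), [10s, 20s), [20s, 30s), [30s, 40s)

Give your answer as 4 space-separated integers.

Processing requests:
  req#1 t=0s (window 0): ALLOW
  req#2 t=2s (window 0): ALLOW
  req#3 t=4s (window 0): ALLOW
  req#4 t=5s (window 0): ALLOW
  req#5 t=7s (window 0): ALLOW
  req#6 t=9s (window 0): ALLOW
  req#7 t=11s (window 1): ALLOW
  req#8 t=12s (window 1): ALLOW
  req#9 t=14s (window 1): ALLOW
  req#10 t=16s (window 1): ALLOW
  req#11 t=18s (window 1): ALLOW
  req#12 t=20s (window 2): ALLOW
  req#13 t=21s (window 2): ALLOW
  req#14 t=23s (window 2): ALLOW
  req#15 t=25s (window 2): ALLOW
  req#16 t=27s (window 2): ALLOW
  req#17 t=28s (window 2): ALLOW
  req#18 t=30s (window 3): ALLOW
  req#19 t=32s (window 3): ALLOW
  req#20 t=34s (window 3): ALLOW
  req#21 t=35s (window 3): ALLOW
  req#22 t=37s (window 3): ALLOW
  req#23 t=39s (window 3): ALLOW

Allowed counts by window: 6 5 6 6

Answer: 6 5 6 6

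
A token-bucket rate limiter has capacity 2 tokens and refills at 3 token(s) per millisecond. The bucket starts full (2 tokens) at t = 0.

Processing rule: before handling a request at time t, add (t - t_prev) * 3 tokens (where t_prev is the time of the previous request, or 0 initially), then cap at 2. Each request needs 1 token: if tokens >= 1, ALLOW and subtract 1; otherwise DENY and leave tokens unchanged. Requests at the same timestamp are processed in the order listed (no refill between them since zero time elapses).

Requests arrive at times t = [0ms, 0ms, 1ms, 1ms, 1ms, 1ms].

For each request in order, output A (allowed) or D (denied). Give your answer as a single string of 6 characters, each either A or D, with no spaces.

Answer: AAAADD

Derivation:
Simulating step by step:
  req#1 t=0ms: ALLOW
  req#2 t=0ms: ALLOW
  req#3 t=1ms: ALLOW
  req#4 t=1ms: ALLOW
  req#5 t=1ms: DENY
  req#6 t=1ms: DENY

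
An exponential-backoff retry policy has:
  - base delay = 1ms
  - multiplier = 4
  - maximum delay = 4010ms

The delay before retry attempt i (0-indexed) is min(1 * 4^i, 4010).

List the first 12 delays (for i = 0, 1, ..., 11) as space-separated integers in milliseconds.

Computing each delay:
  i=0: min(1*4^0, 4010) = 1
  i=1: min(1*4^1, 4010) = 4
  i=2: min(1*4^2, 4010) = 16
  i=3: min(1*4^3, 4010) = 64
  i=4: min(1*4^4, 4010) = 256
  i=5: min(1*4^5, 4010) = 1024
  i=6: min(1*4^6, 4010) = 4010
  i=7: min(1*4^7, 4010) = 4010
  i=8: min(1*4^8, 4010) = 4010
  i=9: min(1*4^9, 4010) = 4010
  i=10: min(1*4^10, 4010) = 4010
  i=11: min(1*4^11, 4010) = 4010

Answer: 1 4 16 64 256 1024 4010 4010 4010 4010 4010 4010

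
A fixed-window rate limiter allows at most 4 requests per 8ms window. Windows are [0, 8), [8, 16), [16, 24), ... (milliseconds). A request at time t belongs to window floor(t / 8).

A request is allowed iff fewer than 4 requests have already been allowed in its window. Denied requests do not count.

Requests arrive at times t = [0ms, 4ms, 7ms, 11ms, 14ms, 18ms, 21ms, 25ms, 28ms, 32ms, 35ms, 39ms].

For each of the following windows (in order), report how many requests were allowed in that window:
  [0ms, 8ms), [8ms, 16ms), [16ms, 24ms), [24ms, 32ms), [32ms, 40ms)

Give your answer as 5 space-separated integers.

Processing requests:
  req#1 t=0ms (window 0): ALLOW
  req#2 t=4ms (window 0): ALLOW
  req#3 t=7ms (window 0): ALLOW
  req#4 t=11ms (window 1): ALLOW
  req#5 t=14ms (window 1): ALLOW
  req#6 t=18ms (window 2): ALLOW
  req#7 t=21ms (window 2): ALLOW
  req#8 t=25ms (window 3): ALLOW
  req#9 t=28ms (window 3): ALLOW
  req#10 t=32ms (window 4): ALLOW
  req#11 t=35ms (window 4): ALLOW
  req#12 t=39ms (window 4): ALLOW

Allowed counts by window: 3 2 2 2 3

Answer: 3 2 2 2 3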